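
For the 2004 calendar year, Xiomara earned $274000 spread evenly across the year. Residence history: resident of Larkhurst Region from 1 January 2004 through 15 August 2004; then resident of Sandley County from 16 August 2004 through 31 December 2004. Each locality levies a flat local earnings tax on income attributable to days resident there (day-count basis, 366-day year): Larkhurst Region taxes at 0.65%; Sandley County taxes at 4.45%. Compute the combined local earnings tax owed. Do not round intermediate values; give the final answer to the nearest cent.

Larkhurst Region, 1 January – 15 August 2004: 228 days → $274000 × 0.65% × 228/366 = $1109.4754
Sandley County, 16 August – 31 December 2004: 138 days → $274000 × 4.45% × 138/366 = $4597.3607
Total = $5706.8361

$5706.84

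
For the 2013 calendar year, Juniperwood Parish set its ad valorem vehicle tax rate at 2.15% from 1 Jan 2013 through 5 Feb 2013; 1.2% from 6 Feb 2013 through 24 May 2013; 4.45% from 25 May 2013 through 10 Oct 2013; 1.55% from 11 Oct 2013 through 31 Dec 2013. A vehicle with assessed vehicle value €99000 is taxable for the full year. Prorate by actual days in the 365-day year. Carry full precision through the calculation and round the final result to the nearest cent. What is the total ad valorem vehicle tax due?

€2583.90

1 Jan – 5 Feb 2013: 36 days at 2.15% → €99000 × 2.15% × 36/365 = €209.9342
6 Feb – 24 May 2013: 108 days at 1.2% → €99000 × 1.2% × 108/365 = €351.5178
25 May – 10 Oct 2013: 139 days at 4.45% → €99000 × 4.45% × 139/365 = €1677.7110
11 Oct – 31 Dec 2013: 82 days at 1.55% → €99000 × 1.55% × 82/365 = €344.7370
Total = €2583.9000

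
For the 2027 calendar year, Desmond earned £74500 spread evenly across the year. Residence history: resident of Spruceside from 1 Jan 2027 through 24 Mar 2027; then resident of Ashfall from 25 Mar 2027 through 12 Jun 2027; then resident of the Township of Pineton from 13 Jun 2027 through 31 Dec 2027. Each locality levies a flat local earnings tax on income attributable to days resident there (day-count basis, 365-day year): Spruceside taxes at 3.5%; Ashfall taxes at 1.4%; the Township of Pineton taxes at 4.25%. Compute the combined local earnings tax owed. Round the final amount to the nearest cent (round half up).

Spruceside, 1 Jan – 24 Mar 2027: 83 days → £74500 × 3.5% × 83/365 = £592.9384
Ashfall, 25 Mar – 12 Jun 2027: 80 days → £74500 × 1.4% × 80/365 = £228.6027
The Township of Pineton, 13 Jun – 31 Dec 2027: 202 days → £74500 × 4.25% × 202/365 = £1752.2808
Total = £2573.8219

£2573.82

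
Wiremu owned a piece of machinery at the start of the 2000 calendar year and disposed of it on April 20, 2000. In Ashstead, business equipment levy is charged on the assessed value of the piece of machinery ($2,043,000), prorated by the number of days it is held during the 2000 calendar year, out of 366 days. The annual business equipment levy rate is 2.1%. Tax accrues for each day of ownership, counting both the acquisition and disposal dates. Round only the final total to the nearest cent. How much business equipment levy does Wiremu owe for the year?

$13,011.57

Days held (January 1 – April 20, 2000): 111 out of 366
Tax = $2,043,000 × 2.1% × 111/366 = $13,011.5656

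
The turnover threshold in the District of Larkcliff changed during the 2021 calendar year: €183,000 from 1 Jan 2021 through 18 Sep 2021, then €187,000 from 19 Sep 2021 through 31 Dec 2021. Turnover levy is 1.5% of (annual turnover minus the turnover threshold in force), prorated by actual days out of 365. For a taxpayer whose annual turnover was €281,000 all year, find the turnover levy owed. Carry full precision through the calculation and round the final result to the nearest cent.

€1,452.90

1 Jan – 18 Sep 2021: 261 days, exemption €183,000 → (€281,000 − €183,000) × 1.5% × 261/365 = €1,051.1507
19 Sep – 31 Dec 2021: 104 days, exemption €187,000 → (€281,000 − €187,000) × 1.5% × 104/365 = €401.7534
Total = €1,452.9041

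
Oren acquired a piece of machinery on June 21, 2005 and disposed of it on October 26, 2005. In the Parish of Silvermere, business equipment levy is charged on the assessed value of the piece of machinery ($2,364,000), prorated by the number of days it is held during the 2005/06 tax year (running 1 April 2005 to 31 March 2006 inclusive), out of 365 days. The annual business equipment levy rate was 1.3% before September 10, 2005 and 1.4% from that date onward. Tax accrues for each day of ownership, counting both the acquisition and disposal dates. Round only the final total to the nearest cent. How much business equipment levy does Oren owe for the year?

$11,081.65

June 21 – September 9, 2005: 81 days at 1.3% → $2,364,000 × 1.3% × 81/365 = $6,819.9781
September 10 – October 26, 2005: 47 days at 1.4% → $2,364,000 × 1.4% × 47/365 = $4,261.6767
Total = $11,081.6548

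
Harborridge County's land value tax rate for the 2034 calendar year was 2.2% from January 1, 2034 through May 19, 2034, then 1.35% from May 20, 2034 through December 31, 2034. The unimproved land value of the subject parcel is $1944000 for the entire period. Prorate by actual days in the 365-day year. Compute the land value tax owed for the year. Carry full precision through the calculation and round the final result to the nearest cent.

January 1 – May 19, 2034: 139 days at 2.2% → $1944000 × 2.2% × 139/365 = $16286.9918
May 20 – December 31, 2034: 226 days at 1.35% → $1944000 × 1.35% × 226/365 = $16249.7096
Total = $32536.7014

$32536.70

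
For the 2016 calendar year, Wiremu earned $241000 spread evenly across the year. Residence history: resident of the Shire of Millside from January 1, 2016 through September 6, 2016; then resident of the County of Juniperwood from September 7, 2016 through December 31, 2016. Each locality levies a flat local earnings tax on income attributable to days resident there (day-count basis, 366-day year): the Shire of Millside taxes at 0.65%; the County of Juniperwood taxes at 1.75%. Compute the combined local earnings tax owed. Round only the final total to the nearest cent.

$2406.71

The Shire of Millside, January 1 – September 6, 2016: 250 days → $241000 × 0.65% × 250/366 = $1070.0137
The County of Juniperwood, September 7 – December 31, 2016: 116 days → $241000 × 1.75% × 116/366 = $1336.6940
Total = $2406.7077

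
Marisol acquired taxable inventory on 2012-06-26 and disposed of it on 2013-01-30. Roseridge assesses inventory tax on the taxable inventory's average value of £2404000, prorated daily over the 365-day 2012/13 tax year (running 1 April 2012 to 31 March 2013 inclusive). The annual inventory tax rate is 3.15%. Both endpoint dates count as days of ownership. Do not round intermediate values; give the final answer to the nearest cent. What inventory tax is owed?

Days held (2012-06-26 to 2013-01-30): 219 out of 365
Tax = £2404000 × 3.15% × 219/365 = £45435.6000

£45435.60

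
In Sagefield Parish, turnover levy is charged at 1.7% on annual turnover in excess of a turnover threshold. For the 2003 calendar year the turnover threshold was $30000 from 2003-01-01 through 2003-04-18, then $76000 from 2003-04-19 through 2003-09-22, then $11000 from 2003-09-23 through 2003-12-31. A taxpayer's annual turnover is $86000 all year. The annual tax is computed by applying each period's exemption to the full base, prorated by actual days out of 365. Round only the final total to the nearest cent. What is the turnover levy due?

2003-01-01 to 2003-04-18: 108 days, exemption $30000 → ($86000 − $30000) × 1.7% × 108/365 = $281.6877
2003-04-19 to 2003-09-22: 157 days, exemption $76000 → ($86000 − $76000) × 1.7% × 157/365 = $73.1233
2003-09-23 to 2003-12-31: 100 days, exemption $11000 → ($86000 − $11000) × 1.7% × 100/365 = $349.3151
Total = $704.1260

$704.13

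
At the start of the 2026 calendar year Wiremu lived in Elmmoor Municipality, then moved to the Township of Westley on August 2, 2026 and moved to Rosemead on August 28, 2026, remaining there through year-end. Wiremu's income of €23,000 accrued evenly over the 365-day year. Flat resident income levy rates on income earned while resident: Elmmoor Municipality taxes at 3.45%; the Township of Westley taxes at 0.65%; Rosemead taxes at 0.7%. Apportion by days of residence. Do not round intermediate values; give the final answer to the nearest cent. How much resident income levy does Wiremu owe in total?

Elmmoor Municipality, January 1 – August 1, 2026: 213 days → €23,000 × 3.45% × 213/365 = €463.0562
The Township of Westley, August 2 – August 27, 2026: 26 days → €23,000 × 0.65% × 26/365 = €10.6493
Rosemead, August 28 – December 31, 2026: 126 days → €23,000 × 0.7% × 126/365 = €55.5781
Total = €529.2836

€529.28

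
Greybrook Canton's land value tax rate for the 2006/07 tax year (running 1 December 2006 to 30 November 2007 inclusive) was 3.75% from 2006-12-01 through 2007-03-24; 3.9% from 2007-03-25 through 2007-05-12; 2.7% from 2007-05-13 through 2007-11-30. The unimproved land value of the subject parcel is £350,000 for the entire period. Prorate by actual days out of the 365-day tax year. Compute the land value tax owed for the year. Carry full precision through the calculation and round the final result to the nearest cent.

2006-12-01 to 2007-03-24: 114 days at 3.75% → £350,000 × 3.75% × 114/365 = £4,099.3151
2007-03-25 to 2007-05-12: 49 days at 3.9% → £350,000 × 3.9% × 49/365 = £1,832.4658
2007-05-13 to 2007-11-30: 202 days at 2.7% → £350,000 × 2.7% × 202/365 = £5,229.8630
Total = £11,161.6438

£11,161.64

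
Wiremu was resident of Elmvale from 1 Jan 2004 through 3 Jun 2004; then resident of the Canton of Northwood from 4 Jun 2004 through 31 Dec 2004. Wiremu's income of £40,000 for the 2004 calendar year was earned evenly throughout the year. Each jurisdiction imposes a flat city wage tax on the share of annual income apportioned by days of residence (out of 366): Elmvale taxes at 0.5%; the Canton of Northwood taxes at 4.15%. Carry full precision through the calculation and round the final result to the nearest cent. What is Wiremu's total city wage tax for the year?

£1,041.69

Elmvale, 1 Jan – 3 Jun 2004: 155 days → £40,000 × 0.5% × 155/366 = £84.6995
The Canton of Northwood, 4 Jun – 31 Dec 2004: 211 days → £40,000 × 4.15% × 211/366 = £956.9945
Total = £1,041.6940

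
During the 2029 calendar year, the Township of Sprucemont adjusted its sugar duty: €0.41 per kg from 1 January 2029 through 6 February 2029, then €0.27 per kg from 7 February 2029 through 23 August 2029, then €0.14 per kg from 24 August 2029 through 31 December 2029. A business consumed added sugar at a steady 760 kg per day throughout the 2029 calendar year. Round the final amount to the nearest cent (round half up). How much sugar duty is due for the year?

1 January – 6 February 2029: 37 days × 760 kg/day = 28,120 kg at €0.41/kg → €11,529.20
7 February – 23 August 2029: 198 days × 760 kg/day = 150,480 kg at €0.27/kg → €40,629.60
24 August – 31 December 2029: 130 days × 760 kg/day = 98,800 kg at €0.14/kg → €13,832.00

€65,990.80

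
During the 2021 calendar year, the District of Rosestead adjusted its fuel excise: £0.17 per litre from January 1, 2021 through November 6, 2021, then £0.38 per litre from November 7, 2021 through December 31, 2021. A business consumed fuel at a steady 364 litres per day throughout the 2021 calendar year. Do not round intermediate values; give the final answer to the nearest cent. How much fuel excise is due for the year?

£26,790.40

January 1 – November 6, 2021: 310 days × 364 litres/day = 112,840 litres at £0.17/litre → £19,182.80
November 7 – December 31, 2021: 55 days × 364 litres/day = 20,020 litres at £0.38/litre → £7,607.60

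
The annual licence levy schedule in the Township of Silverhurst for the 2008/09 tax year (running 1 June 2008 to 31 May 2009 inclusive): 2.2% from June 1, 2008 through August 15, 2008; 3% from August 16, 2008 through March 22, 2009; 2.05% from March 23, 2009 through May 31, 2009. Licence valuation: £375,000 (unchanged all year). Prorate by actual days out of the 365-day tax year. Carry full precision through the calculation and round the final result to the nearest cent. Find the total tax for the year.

June 1 – August 15, 2008: 76 days at 2.2% → £375,000 × 2.2% × 76/365 = £1,717.8082
August 16, 2008 – March 22, 2009: 219 days at 3% → £375,000 × 3% × 219/365 = £6,750.0000
March 23 – May 31, 2009: 70 days at 2.05% → £375,000 × 2.05% × 70/365 = £1,474.3151
Total = £9,942.1233

£9,942.12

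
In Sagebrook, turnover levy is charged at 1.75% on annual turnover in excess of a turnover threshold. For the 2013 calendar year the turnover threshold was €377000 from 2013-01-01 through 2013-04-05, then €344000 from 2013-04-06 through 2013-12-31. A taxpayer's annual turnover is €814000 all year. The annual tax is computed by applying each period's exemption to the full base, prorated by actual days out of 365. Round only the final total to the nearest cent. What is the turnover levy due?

€8074.69

2013-01-01 to 2013-04-05: 95 days, exemption €377000 → (€814000 − €377000) × 1.75% × 95/365 = €1990.4452
2013-04-06 to 2013-12-31: 270 days, exemption €344000 → (€814000 − €344000) × 1.75% × 270/365 = €6084.2466
Total = €8074.6918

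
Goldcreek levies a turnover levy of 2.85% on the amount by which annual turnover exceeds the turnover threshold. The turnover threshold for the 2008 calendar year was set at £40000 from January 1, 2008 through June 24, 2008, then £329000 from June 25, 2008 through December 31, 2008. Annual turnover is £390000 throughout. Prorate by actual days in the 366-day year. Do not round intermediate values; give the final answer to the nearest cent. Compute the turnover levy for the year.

£5699.22

January 1 – June 24, 2008: 176 days, exemption £40000 → (£390000 − £40000) × 2.85% × 176/366 = £4796.7213
June 25 – December 31, 2008: 190 days, exemption £329000 → (£390000 − £329000) × 2.85% × 190/366 = £902.5000
Total = £5699.2213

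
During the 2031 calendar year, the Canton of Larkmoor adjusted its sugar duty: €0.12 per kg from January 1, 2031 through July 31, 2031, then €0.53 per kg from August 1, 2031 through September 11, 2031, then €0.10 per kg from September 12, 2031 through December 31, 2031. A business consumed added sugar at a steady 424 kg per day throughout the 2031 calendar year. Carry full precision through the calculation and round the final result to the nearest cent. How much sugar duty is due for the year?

€24,931.20

January 1 – July 31, 2031: 212 days × 424 kg/day = 89,888 kg at €0.12/kg → €10,786.56
August 1 – September 11, 2031: 42 days × 424 kg/day = 17,808 kg at €0.53/kg → €9,438.24
September 12 – December 31, 2031: 111 days × 424 kg/day = 47,064 kg at €0.10/kg → €4,706.40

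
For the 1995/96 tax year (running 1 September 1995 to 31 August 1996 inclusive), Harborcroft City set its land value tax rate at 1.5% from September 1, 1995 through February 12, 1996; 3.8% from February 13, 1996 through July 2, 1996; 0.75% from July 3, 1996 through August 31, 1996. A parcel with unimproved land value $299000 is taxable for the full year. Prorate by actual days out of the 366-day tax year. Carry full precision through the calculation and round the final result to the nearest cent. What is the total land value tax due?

September 1, 1995 – February 12, 1996: 165 days at 1.5% → $299000 × 1.5% × 165/366 = $2021.9262
February 13 – July 2, 1996: 141 days at 3.8% → $299000 × 3.8% × 141/366 = $4377.1639
July 3 – August 31, 1996: 60 days at 0.75% → $299000 × 0.75% × 60/366 = $367.6230
Total = $6766.7131

$6766.71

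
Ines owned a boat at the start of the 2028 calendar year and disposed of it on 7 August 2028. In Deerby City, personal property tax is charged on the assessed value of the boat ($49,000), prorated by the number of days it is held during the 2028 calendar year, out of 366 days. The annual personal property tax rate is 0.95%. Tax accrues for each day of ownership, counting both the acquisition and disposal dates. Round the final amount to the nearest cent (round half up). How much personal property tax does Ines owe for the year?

Days held (1 January – 7 August 2028): 220 out of 366
Tax = $49,000 × 0.95% × 220/366 = $279.8087

$279.81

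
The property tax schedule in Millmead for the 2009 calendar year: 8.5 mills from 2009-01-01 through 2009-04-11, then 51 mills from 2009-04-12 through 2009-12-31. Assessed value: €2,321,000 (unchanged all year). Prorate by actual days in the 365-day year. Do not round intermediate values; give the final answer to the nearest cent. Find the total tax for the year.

€91,075.40

2009-01-01 to 2009-04-11: 101 days at 8.5 mills → €2,321,000 × 0.85% × 101/365 = €5,459.1192
2009-04-12 to 2009-12-31: 264 days at 51 mills → €2,321,000 × 5.1% × 264/365 = €85,616.2849
Total = €91,075.4041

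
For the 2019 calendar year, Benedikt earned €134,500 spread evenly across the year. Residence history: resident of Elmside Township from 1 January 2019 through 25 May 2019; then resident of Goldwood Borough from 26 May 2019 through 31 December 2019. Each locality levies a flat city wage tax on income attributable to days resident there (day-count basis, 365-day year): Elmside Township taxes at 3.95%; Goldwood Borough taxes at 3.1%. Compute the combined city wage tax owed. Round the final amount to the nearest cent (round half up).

Elmside Township, 1 January – 25 May 2019: 145 days → €134,500 × 3.95% × 145/365 = €2,110.5445
Goldwood Borough, 26 May – 31 December 2019: 220 days → €134,500 × 3.1% × 220/365 = €2,513.1233
Total = €4,623.6678

€4,623.67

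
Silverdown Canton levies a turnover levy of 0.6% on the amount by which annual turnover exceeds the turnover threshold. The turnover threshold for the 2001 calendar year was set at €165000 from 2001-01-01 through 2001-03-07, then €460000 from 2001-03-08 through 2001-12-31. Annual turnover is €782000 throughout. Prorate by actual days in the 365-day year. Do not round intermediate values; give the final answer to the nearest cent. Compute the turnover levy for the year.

2001-01-01 to 2001-03-07: 66 days, exemption €165000 → (€782000 − €165000) × 0.6% × 66/365 = €669.4027
2001-03-08 to 2001-12-31: 299 days, exemption €460000 → (€782000 − €460000) × 0.6% × 299/365 = €1582.6521
Total = €2252.0548

€2252.05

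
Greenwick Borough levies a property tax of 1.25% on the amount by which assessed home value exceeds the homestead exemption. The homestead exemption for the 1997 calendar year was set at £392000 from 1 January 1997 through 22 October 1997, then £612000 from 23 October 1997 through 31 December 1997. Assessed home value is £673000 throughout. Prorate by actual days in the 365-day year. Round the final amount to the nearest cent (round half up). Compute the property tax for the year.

£2985.10

1 January – 22 October 1997: 295 days, exemption £392000 → (£673000 − £392000) × 1.25% × 295/365 = £2838.8699
23 October – 31 December 1997: 70 days, exemption £612000 → (£673000 − £612000) × 1.25% × 70/365 = £146.2329
Total = £2985.1027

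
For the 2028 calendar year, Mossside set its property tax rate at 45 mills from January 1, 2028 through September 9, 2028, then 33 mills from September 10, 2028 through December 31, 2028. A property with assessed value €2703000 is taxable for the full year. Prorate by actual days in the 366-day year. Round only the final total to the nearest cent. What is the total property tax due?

€111620.61

January 1 – September 9, 2028: 253 days at 45 mills → €2703000 × 4.5% × 253/366 = €84081.0246
September 10 – December 31, 2028: 113 days at 33 mills → €2703000 × 3.3% × 113/366 = €27539.5820
Total = €111620.6066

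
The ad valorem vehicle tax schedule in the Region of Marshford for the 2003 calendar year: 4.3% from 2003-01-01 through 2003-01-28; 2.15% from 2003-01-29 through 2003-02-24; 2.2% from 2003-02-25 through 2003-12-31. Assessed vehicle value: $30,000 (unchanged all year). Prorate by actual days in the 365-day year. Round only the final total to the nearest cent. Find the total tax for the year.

$707.22

2003-01-01 to 2003-01-28: 28 days at 4.3% → $30,000 × 4.3% × 28/365 = $98.9589
2003-01-29 to 2003-02-24: 27 days at 2.15% → $30,000 × 2.15% × 27/365 = $47.7123
2003-02-25 to 2003-12-31: 310 days at 2.2% → $30,000 × 2.2% × 310/365 = $560.5479
Total = $707.2192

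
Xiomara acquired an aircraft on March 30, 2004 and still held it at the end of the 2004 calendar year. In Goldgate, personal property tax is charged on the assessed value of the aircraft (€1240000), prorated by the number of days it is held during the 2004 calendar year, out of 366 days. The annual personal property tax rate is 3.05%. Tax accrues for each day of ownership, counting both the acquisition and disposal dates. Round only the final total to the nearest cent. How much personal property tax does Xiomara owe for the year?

Days held (March 30 – December 31, 2004): 277 out of 366
Tax = €1240000 × 3.05% × 277/366 = €28623.3333

€28623.33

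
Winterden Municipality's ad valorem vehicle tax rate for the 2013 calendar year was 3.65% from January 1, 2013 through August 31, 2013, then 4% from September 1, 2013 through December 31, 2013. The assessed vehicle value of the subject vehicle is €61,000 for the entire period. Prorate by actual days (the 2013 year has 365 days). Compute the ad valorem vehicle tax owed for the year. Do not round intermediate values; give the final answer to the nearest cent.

€2,297.86

January 1 – August 31, 2013: 243 days at 3.65% → €61,000 × 3.65% × 243/365 = €1,482.3000
September 1 – December 31, 2013: 122 days at 4% → €61,000 × 4% × 122/365 = €815.5616
Total = €2,297.8616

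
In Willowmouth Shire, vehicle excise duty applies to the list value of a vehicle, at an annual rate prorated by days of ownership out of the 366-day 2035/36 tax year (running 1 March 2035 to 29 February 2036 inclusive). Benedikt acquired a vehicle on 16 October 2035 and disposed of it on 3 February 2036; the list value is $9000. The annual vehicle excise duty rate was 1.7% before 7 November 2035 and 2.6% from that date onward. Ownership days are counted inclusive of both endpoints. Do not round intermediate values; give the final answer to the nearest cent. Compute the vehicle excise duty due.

$66.10

16 October – 6 November 2035: 22 days at 1.7% → $9000 × 1.7% × 22/366 = $9.1967
7 November 2035 – 3 February 2036: 89 days at 2.6% → $9000 × 2.6% × 89/366 = $56.9016
Total = $66.0984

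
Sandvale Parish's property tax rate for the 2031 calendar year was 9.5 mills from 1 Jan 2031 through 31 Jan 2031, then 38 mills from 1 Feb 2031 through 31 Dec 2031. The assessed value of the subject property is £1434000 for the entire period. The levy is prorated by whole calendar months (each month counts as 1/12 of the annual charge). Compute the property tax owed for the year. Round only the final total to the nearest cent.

1 Jan – 31 Jan 2031: 1 month at 9.5 mills → £1434000 × 0.95% × 1/12 = £1135.2500
1 Feb – 31 Dec 2031: 11 months at 38 mills → £1434000 × 3.8% × 11/12 = £49951.0000
Total = £51086.2500

£51086.25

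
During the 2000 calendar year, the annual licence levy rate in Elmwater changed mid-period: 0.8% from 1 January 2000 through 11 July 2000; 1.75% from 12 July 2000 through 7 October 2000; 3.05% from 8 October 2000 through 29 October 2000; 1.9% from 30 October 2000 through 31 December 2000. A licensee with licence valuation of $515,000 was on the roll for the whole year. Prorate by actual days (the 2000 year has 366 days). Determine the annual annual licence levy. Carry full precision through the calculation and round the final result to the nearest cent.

$6,967.98

1 January – 11 July 2000: 193 days at 0.8% → $515,000 × 0.8% × 193/366 = $2,172.5683
12 July – 7 October 2000: 88 days at 1.75% → $515,000 × 1.75% × 88/366 = $2,166.9399
8 October – 29 October 2000: 22 days at 3.05% → $515,000 × 3.05% × 22/366 = $944.1667
30 October – 31 December 2000: 63 days at 1.9% → $515,000 × 1.9% × 63/366 = $1,684.3033
Total = $6,967.9781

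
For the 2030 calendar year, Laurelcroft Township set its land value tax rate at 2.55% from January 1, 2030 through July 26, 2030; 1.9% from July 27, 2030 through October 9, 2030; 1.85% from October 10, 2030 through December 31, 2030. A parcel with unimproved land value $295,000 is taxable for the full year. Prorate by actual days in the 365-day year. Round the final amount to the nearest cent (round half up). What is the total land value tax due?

$6,658.92

January 1 – July 26, 2030: 207 days at 2.55% → $295,000 × 2.55% × 207/365 = $4,266.1849
July 27 – October 9, 2030: 75 days at 1.9% → $295,000 × 1.9% × 75/365 = $1,151.7123
October 10 – December 31, 2030: 83 days at 1.85% → $295,000 × 1.85% × 83/365 = $1,241.0205
Total = $6,658.9178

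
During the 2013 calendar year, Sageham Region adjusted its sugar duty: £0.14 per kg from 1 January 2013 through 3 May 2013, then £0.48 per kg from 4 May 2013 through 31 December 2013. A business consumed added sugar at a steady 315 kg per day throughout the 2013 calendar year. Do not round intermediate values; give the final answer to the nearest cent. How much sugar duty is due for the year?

£42014.70

1 January – 3 May 2013: 123 days × 315 kg/day = 38,745 kg at £0.14/kg → £5424.30
4 May – 31 December 2013: 242 days × 315 kg/day = 76,230 kg at £0.48/kg → £36590.40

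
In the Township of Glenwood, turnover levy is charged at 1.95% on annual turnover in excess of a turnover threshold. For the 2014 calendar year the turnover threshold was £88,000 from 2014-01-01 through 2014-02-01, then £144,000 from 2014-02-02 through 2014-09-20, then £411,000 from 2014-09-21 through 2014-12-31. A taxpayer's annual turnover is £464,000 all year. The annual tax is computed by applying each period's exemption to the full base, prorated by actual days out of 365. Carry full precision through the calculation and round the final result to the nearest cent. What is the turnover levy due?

2014-01-01 to 2014-02-01: 32 days, exemption £88,000 → (£464,000 − £88,000) × 1.95% × 32/365 = £642.8055
2014-02-02 to 2014-09-20: 231 days, exemption £144,000 → (£464,000 − £144,000) × 1.95% × 231/365 = £3,949.1507
2014-09-21 to 2014-12-31: 102 days, exemption £411,000 → (£464,000 − £411,000) × 1.95% × 102/365 = £288.8137
Total = £4,880.7699

£4,880.77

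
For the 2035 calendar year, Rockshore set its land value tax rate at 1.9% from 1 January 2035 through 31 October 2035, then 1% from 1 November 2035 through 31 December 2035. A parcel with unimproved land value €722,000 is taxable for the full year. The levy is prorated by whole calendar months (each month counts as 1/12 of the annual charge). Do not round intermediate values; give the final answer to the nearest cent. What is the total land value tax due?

€12,635.00

1 January – 31 October 2035: 10 months at 1.9% → €722,000 × 1.9% × 10/12 = €11,431.6667
1 November – 31 December 2035: 2 months at 1% → €722,000 × 1% × 2/12 = €1,203.3333
Total = €12,635.0000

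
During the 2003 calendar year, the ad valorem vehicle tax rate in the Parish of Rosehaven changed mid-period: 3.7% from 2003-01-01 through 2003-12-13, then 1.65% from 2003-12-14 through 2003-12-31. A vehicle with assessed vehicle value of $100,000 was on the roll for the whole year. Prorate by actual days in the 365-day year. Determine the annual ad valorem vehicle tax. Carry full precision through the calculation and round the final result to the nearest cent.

$3,598.90

2003-01-01 to 2003-12-13: 347 days at 3.7% → $100,000 × 3.7% × 347/365 = $3,517.5342
2003-12-14 to 2003-12-31: 18 days at 1.65% → $100,000 × 1.65% × 18/365 = $81.3699
Total = $3,598.9041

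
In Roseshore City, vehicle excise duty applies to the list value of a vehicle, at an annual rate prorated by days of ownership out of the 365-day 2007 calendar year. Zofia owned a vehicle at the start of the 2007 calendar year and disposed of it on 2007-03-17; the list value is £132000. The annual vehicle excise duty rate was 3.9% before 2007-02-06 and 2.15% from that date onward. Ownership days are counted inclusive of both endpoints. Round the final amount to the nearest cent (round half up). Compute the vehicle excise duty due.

2007-01-01 to 2007-02-05: 36 days at 3.9% → £132000 × 3.9% × 36/365 = £507.7479
2007-02-06 to 2007-03-17: 40 days at 2.15% → £132000 × 2.15% × 40/365 = £311.0137
Total = £818.7616

£818.76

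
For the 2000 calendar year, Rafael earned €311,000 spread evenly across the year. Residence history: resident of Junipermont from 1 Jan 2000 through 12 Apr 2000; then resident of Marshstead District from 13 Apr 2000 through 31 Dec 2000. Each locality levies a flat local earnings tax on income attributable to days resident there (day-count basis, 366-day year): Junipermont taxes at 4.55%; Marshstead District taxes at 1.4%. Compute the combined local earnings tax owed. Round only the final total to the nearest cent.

€7,110.94

Junipermont, 1 Jan – 12 Apr 2000: 103 days → €311,000 × 4.55% × 103/366 = €3,982.2445
Marshstead District, 13 Apr – 31 Dec 2000: 263 days → €311,000 × 1.4% × 263/366 = €3,128.6940
Total = €7,110.9385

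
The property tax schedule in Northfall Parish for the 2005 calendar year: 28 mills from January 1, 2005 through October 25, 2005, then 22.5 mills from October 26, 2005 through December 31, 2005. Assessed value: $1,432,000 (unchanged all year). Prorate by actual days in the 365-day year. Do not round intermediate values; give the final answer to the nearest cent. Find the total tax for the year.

$38,650.27

January 1 – October 25, 2005: 298 days at 28 mills → $1,432,000 × 2.8% × 298/365 = $32,735.9123
October 26 – December 31, 2005: 67 days at 22.5 mills → $1,432,000 × 2.25% × 67/365 = $5,914.3562
Total = $38,650.2685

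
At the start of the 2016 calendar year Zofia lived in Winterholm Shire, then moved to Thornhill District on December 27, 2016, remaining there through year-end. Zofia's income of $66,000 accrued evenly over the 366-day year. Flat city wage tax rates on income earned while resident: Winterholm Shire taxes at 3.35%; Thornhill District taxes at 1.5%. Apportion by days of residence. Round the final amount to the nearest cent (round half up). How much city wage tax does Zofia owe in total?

$2,194.32

Winterholm Shire, January 1 – December 26, 2016: 361 days → $66,000 × 3.35% × 361/366 = $2,180.7951
Thornhill District, December 27 – December 31, 2016: 5 days → $66,000 × 1.5% × 5/366 = $13.5246
Total = $2,194.3197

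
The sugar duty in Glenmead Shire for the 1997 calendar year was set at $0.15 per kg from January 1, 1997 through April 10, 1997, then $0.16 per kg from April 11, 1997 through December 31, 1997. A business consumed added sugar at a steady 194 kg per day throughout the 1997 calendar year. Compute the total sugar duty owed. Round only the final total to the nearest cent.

$11,135.60

January 1 – April 10, 1997: 100 days × 194 kg/day = 19,400 kg at $0.15/kg → $2,910.00
April 11 – December 31, 1997: 265 days × 194 kg/day = 51,410 kg at $0.16/kg → $8,225.60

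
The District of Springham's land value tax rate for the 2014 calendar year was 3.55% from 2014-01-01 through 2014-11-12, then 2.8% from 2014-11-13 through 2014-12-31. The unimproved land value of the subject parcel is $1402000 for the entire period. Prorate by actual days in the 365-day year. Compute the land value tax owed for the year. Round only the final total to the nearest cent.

2014-01-01 to 2014-11-12: 316 days at 3.55% → $1402000 × 3.55% × 316/365 = $43089.4137
2014-11-13 to 2014-12-31: 49 days at 2.8% → $1402000 × 2.8% × 49/365 = $5269.9836
Total = $48359.3973

$48359.40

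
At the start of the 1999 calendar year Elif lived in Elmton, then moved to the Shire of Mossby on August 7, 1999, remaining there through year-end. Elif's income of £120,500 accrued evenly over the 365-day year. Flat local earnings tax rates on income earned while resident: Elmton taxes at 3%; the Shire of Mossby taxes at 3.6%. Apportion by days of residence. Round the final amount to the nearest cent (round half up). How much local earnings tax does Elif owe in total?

Elmton, January 1 – August 6, 1999: 218 days → £120,500 × 3% × 218/365 = £2,159.0959
The Shire of Mossby, August 7 – December 31, 1999: 147 days → £120,500 × 3.6% × 147/365 = £1,747.0849
Total = £3,906.1808

£3,906.18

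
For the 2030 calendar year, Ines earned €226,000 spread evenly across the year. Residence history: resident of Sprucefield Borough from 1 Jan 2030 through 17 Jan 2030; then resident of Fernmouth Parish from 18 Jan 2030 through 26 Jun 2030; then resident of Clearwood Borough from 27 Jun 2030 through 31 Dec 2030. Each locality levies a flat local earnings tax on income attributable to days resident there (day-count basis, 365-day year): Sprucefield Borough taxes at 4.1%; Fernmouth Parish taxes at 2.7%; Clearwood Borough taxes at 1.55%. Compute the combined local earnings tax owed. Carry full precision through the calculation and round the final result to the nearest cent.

Sprucefield Borough, 1 Jan – 17 Jan 2030: 17 days → €226,000 × 4.1% × 17/365 = €431.5671
Fernmouth Parish, 18 Jan – 26 Jun 2030: 160 days → €226,000 × 2.7% × 160/365 = €2,674.8493
Clearwood Borough, 27 Jun – 31 Dec 2030: 188 days → €226,000 × 1.55% × 188/365 = €1,804.2849
Total = €4,910.7014

€4,910.70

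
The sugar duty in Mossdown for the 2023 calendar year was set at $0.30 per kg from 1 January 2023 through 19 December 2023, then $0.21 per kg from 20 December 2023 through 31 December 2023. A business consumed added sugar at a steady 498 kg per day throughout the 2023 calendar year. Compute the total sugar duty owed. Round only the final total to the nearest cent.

$53,993.16

1 January – 19 December 2023: 353 days × 498 kg/day = 175,794 kg at $0.30/kg → $52,738.20
20 December – 31 December 2023: 12 days × 498 kg/day = 5,976 kg at $0.21/kg → $1,254.96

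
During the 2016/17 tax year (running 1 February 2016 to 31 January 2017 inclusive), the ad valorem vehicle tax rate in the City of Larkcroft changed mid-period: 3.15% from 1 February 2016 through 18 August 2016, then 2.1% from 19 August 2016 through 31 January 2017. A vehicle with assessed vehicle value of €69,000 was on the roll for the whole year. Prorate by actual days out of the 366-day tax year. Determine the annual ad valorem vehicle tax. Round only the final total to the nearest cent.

€1,844.90

1 February – 18 August 2016: 200 days at 3.15% → €69,000 × 3.15% × 200/366 = €1,187.7049
19 August 2016 – 31 January 2017: 166 days at 2.1% → €69,000 × 2.1% × 166/366 = €657.1967
Total = €1,844.9016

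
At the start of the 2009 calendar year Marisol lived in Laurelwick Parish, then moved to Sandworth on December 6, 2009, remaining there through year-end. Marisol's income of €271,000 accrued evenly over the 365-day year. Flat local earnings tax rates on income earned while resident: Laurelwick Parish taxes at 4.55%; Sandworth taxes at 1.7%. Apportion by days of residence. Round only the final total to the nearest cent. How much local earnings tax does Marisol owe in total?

€11,780.33

Laurelwick Parish, January 1 – December 5, 2009: 339 days → €271,000 × 4.55% × 339/365 = €11,452.1630
Sandworth, December 6 – December 31, 2009: 26 days → €271,000 × 1.7% × 26/365 = €328.1699
Total = €11,780.3329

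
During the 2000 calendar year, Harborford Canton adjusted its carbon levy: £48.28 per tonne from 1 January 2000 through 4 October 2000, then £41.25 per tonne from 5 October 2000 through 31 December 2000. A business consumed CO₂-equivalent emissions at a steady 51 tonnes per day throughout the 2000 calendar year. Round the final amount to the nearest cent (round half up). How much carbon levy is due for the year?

£869643.84

1 January – 4 October 2000: 278 days × 51 tonnes/day = 14,178 tonnes at £48.28/tonne → £684513.84
5 October – 31 December 2000: 88 days × 51 tonnes/day = 4,488 tonnes at £41.25/tonne → £185130.00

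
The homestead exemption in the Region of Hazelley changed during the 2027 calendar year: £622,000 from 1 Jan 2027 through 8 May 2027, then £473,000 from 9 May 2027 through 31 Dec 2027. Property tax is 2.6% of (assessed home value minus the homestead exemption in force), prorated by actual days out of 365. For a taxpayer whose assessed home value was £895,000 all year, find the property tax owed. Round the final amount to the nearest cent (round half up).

£9,613.45

1 Jan – 8 May 2027: 128 days, exemption £622,000 → (£895,000 − £622,000) × 2.6% × 128/365 = £2,489.1616
9 May – 31 Dec 2027: 237 days, exemption £473,000 → (£895,000 − £473,000) × 2.6% × 237/365 = £7,124.2849
Total = £9,613.4466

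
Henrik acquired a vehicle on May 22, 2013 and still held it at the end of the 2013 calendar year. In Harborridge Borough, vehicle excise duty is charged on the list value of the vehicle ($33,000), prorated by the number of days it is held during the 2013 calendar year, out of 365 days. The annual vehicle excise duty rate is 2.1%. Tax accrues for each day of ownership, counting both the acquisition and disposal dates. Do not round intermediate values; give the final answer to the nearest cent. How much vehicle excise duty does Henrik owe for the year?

$425.29

Days held (May 22 – December 31, 2013): 224 out of 365
Tax = $33,000 × 2.1% × 224/365 = $425.2932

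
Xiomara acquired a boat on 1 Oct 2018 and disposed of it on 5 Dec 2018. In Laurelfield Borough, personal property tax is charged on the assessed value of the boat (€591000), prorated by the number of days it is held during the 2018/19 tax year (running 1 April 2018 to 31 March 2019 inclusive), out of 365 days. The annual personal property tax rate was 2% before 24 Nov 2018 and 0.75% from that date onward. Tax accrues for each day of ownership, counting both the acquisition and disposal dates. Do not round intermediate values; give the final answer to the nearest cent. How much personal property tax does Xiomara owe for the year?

1 Oct – 23 Nov 2018: 54 days at 2% → €591000 × 2% × 54/365 = €1748.7123
24 Nov – 5 Dec 2018: 12 days at 0.75% → €591000 × 0.75% × 12/365 = €145.7260
Total = €1894.4384

€1894.44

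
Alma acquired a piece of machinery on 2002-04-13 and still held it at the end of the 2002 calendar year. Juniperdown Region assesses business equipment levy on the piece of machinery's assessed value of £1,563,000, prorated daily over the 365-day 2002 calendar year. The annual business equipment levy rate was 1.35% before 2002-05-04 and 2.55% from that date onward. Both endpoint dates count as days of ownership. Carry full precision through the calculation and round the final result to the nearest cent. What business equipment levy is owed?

2002-04-13 to 2002-05-03: 21 days at 1.35% → £1,563,000 × 1.35% × 21/365 = £1,214.0014
2002-05-04 to 2002-12-31: 242 days at 2.55% → £1,563,000 × 2.55% × 242/365 = £26,425.4055
Total = £27,639.4068

£27,639.41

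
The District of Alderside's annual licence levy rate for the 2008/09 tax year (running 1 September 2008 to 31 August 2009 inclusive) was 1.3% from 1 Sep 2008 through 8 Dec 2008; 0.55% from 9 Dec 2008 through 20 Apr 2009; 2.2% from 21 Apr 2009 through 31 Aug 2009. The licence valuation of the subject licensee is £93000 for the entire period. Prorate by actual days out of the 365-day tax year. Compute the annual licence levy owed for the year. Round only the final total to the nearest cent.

£1259.83

1 Sep – 8 Dec 2008: 99 days at 1.3% → £93000 × 1.3% × 99/365 = £327.9205
9 Dec 2008 – 20 Apr 2009: 133 days at 0.55% → £93000 × 0.55% × 133/365 = £186.3822
21 Apr – 31 Aug 2009: 133 days at 2.2% → £93000 × 2.2% × 133/365 = £745.5288
Total = £1259.8315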